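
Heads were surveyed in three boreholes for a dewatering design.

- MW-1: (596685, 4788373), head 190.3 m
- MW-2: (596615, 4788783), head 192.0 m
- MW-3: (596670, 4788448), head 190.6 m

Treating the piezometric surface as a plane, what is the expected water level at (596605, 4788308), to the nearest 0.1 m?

189.6 m

Differences from MW-1: to MW-2 (Δx, Δy, Δh) = (-70, 410, +1.7); to MW-3 = (-15, 75, +0.3).
Solve a·Δx + b·Δy = Δh: det = (-70)·75 − (-15)·410 = 900.
∂h/∂x = [(+1.7)·75 − (+0.3)·410] / 900 = +0.005000
∂h/∂y = [(-70)·(+0.3) − (-15)·(+1.7)] / 900 = +0.005000
h(596605, 4788308) = 190.3 + (+0.005000)·(-80) + (+0.005000)·(-65) = 190.3 -0.400 -0.325 = 189.575 m.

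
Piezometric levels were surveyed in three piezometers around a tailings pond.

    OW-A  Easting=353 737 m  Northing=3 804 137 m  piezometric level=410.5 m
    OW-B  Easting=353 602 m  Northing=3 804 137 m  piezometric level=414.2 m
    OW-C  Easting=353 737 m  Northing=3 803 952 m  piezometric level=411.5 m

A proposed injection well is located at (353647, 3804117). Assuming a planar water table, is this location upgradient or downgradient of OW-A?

∂h/∂x = (414.2 − 410.5) / (353602 − 353737) = -0.02741
∂h/∂y = (411.5 − 410.5) / (3803952 − 3804137) = -0.005405
Head at (353647, 3804117) = 410.5 + (-0.02741)·(-90) + (-0.005405)·(-20) = 413.07 m.
That is higher than the 410.5 m at OW-A, so the point is upgradient.

upgradient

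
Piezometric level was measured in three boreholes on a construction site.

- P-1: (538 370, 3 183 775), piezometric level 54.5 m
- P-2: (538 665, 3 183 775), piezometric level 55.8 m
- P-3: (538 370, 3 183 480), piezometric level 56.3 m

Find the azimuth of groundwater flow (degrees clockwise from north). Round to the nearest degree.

324°

∂h/∂x = (55.8 − 54.5) / (538665 − 538370) = +0.004407
∂h/∂y = (56.3 − 54.5) / (3183480 − 3183775) = -0.006102
Flow direction (−∇h) has components (-0.004407 E, +0.006102 N).
Azimuth = atan2(E, N) = atan2(-0.004407, +0.006102) = 324.2° ≈ 324°.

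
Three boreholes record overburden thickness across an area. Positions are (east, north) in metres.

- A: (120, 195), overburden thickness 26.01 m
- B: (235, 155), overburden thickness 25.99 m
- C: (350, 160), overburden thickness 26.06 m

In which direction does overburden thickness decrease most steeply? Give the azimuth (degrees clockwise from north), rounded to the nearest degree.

195°

Differences from A: to B (Δx, Δy, Δh) = (115, -40, -0.02); to C = (230, -35, +0.05).
Solve a·Δx + b·Δy = Δd: det = 115·(-35) − 230·(-40) = 5175.
∂d/∂x = [(-0.02)·(-35) − (+0.05)·(-40)] / 5175 = +0.0005217
∂d/∂y = [115·(+0.05) − 230·(-0.02)] / 5175 = +0.002000
Steepest decrease is along −∇f: components (-0.0005217 E, -0.002000 N).
Azimuth = atan2(-0.0005217, -0.002000) = 194.6° ≈ 195°.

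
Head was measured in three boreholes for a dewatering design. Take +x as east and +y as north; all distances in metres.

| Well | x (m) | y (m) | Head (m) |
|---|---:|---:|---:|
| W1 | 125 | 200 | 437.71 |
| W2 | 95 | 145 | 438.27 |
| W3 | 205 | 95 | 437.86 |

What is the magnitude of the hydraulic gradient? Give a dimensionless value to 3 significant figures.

With h = a·x + b·y + c and W1 as origin, the differences give:
  (-30)·a + (-55)·b = +0.56
  80·a + (-105)·b = +0.15
Eliminate b (×(-105) and ×(-55), subtract): 7550·a = -50.550 → a = ∂h/∂x = -0.006695
Back-substitute: b = ∂h/∂y = -0.006530.
|∇h| = √(-0.006695² + -0.006530²) = 0.009352

0.00935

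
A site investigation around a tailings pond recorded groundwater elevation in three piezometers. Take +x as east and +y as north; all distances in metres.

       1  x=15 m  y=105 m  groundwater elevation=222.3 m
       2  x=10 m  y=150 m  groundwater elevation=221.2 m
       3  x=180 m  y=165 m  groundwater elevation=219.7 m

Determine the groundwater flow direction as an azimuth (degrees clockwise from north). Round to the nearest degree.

015°

Differences from 1: to 2 (Δx, Δy, Δh) = (-5, 45, -1.1); to 3 = (165, 60, -2.6).
Solve a·Δx + b·Δy = Δh: det = (-5)·60 − 165·45 = -7725.
∂h/∂x = [(-1.1)·60 − (-2.6)·45] / -7725 = -0.006602
∂h/∂y = [(-5)·(-2.6) − 165·(-1.1)] / -7725 = -0.02518
Flow direction (−∇h) has components (+0.006602 E, +0.02518 N).
Azimuth = atan2(E, N) = atan2(+0.006602, +0.02518) = 14.7° ≈ 015°.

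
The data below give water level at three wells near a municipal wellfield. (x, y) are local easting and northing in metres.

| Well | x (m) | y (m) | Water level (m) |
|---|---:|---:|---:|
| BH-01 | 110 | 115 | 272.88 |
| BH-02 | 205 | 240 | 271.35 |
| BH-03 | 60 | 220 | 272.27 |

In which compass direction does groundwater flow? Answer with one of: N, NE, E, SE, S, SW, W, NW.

NE

Differences from BH-01: to BH-02 (Δx, Δy, Δh) = (95, 125, -1.53); to BH-03 = (-50, 105, -0.61).
Solve a·Δx + b·Δy = Δh: det = 95·105 − (-50)·125 = 16225.
∂h/∂x = [(-1.53)·105 − (-0.61)·125] / 16225 = -0.005202
∂h/∂y = [95·(-0.61) − (-50)·(-1.53)] / 16225 = -0.008287
Flow = −∇h = (+0.005202 east, +0.008287 north), which points northeast.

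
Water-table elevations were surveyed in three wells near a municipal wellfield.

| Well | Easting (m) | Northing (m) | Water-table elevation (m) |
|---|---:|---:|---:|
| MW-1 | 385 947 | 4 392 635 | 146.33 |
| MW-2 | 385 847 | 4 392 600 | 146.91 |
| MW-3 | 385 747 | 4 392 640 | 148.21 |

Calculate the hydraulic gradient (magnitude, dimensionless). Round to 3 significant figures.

Differences from MW-1: to MW-2 (Δx, Δy, Δh) = (-100, -35, +0.58); to MW-3 = (-200, 5, +1.88).
Solve a·Δx + b·Δy = Δh: det = (-100)·5 − (-200)·(-35) = -7500.
∂h/∂x = [(+0.58)·5 − (+1.88)·(-35)] / -7500 = -0.009160
∂h/∂y = [(-100)·(+1.88) − (-200)·(+0.58)] / -7500 = +0.009600
|∇h| = √(-0.009160² + 0.009600²) = 0.01327

0.0133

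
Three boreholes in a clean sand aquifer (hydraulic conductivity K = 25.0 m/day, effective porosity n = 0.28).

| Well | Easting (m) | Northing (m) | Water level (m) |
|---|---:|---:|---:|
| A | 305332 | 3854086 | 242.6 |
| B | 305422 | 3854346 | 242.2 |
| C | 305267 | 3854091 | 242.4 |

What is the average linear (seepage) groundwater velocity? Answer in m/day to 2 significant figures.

Taking A as reference: B−A = (90, 260, -0.4); C−A = (-65, 5, -0.2).
Determinant of the coordinate differences = 90·5 − (-65)·260 = 17350.
∂h/∂x = [(-0.4)·5 − (-0.2)·260] / 17350 = +0.002882
∂h/∂y = [90·(-0.2) − (-65)·(-0.4)] / 17350 = -0.002536
|∇h| = √(0.002882² + -0.002536²) = 0.003839
Seepage velocity v = K·i/n = 25.0 × 0.003839 / 0.28 = 0.3428 m/day.

0.34 m/day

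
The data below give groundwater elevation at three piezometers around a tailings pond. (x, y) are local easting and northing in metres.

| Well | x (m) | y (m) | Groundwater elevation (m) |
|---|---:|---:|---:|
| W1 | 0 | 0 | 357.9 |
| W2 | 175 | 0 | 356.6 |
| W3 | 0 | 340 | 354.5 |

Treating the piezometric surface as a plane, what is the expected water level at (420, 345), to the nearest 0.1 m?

351.3 m

∂h/∂x = (356.6 − 357.9) / (175 − 0) = -0.007429
∂h/∂y = (354.5 − 357.9) / (340 − 0) = -0.010000
h(420, 345) = 357.9 + (-0.007429)·(420) + (-0.010000)·(345) = 357.9 -3.120 -3.450 = 351.330 m.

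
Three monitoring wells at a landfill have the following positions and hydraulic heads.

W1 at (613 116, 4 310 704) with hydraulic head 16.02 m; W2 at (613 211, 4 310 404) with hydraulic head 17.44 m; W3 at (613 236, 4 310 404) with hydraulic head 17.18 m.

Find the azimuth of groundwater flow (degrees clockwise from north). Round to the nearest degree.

Taking W1 as reference: W2−W1 = (95, -300, +1.42); W3−W1 = (120, -300, +1.16).
Solve a·Δx + b·Δy = Δh: det = 95·(-300) − 120·(-300) = 7500.
∂h/∂x = [(+1.42)·(-300) − (+1.16)·(-300)] / 7500 = -0.01040
∂h/∂y = [95·(+1.16) − 120·(+1.42)] / 7500 = -0.008027
Flow direction (−∇h) has components (+0.01040 E, +0.008027 N).
Azimuth = atan2(E, N) = atan2(+0.01040, +0.008027) = 52.3° ≈ 052°.

052°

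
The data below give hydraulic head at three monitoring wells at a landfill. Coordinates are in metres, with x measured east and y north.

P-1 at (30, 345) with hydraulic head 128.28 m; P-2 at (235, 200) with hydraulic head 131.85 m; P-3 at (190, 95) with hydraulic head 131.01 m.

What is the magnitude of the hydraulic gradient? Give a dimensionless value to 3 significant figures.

0.0177

With h = a·x + b·y + c and P-1 as origin, the differences give:
  205·a + (-145)·b = +3.57
  160·a + (-250)·b = +2.73
Eliminate b (×(-250) and ×(-145), subtract): -28050·a = -496.650 → a = ∂h/∂x = +0.01771
Back-substitute: b = ∂h/∂y = +0.0004118.
|∇h| = √(0.01771² + 0.0004118²) = 0.01771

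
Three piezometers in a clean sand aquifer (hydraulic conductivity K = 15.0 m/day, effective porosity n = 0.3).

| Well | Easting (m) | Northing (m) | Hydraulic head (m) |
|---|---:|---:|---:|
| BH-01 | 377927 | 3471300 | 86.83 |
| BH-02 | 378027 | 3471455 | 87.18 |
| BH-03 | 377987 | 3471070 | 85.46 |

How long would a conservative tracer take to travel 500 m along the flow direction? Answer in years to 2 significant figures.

4.3 years

Taking BH-01 as reference: BH-02−BH-01 = (100, 155, +0.35); BH-03−BH-01 = (60, -230, -1.37).
Solve a·Δx + b·Δy = Δh: det = 100·(-230) − 60·155 = -32300.
∂h/∂x = [(+0.35)·(-230) − (-1.37)·155] / -32300 = -0.004082
∂h/∂y = [100·(-1.37) − 60·(+0.35)] / -32300 = +0.004892
|∇h| = √(-0.004082² + 0.004892²) = 0.006371
Seepage velocity v = K·i/n = 15.0 × 0.006371 / 0.3 = 0.3185 m/day.
t = 500 / 0.3185 = 1570 days = 4.3 years.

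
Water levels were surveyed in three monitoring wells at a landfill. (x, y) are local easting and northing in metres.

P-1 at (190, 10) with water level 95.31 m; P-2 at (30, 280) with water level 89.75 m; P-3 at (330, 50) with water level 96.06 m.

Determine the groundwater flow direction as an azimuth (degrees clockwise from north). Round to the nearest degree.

With h = a·x + b·y + c and P-1 as origin, the differences give:
  (-160)·a + 270·b = -5.56
  140·a + 40·b = +0.75
Eliminate b (×40 and ×270, subtract): -44200·a = -424.900 → a = ∂h/∂x = +0.009613
Back-substitute: b = ∂h/∂y = -0.01490.
Flow direction (−∇h) has components (-0.009613 E, +0.01490 N).
Azimuth = atan2(E, N) = atan2(-0.009613, +0.01490) = 327.2° ≈ 327°.

327°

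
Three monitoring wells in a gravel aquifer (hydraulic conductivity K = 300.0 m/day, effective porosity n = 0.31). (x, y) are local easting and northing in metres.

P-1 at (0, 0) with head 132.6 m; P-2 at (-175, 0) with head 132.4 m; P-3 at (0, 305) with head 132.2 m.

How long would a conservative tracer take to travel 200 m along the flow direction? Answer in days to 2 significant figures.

∂h/∂x = (132.4 − 132.6) / (-175 − 0) = +0.001143
∂h/∂y = (132.2 − 132.6) / (305 − 0) = -0.001311
|∇h| = √(0.001143² + -0.001311²) = 0.001739
Seepage velocity v = K·i/n = 300.0 × 0.001739 / 0.31 = 1.683 m/day.
t = 200 / 1.683 = 118.8 days.

120 days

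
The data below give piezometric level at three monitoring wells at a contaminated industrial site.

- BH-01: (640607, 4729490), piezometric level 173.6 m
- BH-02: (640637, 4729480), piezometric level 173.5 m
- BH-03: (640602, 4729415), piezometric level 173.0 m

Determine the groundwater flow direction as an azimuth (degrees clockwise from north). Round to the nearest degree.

175°

Taking BH-01 as reference: BH-02−BH-01 = (30, -10, -0.1); BH-03−BH-01 = (-5, -75, -0.6).
Solve a·Δx + b·Δy = Δh: det = 30·(-75) − (-5)·(-10) = -2300.
∂h/∂x = [(-0.1)·(-75) − (-0.6)·(-10)] / -2300 = -0.0006522
∂h/∂y = [30·(-0.6) − (-5)·(-0.1)] / -2300 = +0.008043
Flow direction (−∇h) has components (+0.0006522 E, -0.008043 N).
Azimuth = atan2(E, N) = atan2(+0.0006522, -0.008043) = 175.4° ≈ 175°.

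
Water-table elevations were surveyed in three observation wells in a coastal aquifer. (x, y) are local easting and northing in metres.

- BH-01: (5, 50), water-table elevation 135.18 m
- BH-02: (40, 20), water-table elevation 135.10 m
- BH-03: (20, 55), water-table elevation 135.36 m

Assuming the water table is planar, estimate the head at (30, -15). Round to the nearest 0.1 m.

134.6 m

Differences from BH-01: to BH-02 (Δx, Δy, Δh) = (35, -30, -0.08); to BH-03 = (15, 5, +0.18).
Determinant of the coordinate differences = 35·5 − 15·(-30) = 625.
∂h/∂x = [(-0.08)·5 − (+0.18)·(-30)] / 625 = +0.008000
∂h/∂y = [35·(+0.18) − 15·(-0.08)] / 625 = +0.01200
h(30, -15) = 135.18 + (+0.008000)·(25) + (+0.01200)·(-65) = 135.18 +0.200 -0.780 = 134.600 m.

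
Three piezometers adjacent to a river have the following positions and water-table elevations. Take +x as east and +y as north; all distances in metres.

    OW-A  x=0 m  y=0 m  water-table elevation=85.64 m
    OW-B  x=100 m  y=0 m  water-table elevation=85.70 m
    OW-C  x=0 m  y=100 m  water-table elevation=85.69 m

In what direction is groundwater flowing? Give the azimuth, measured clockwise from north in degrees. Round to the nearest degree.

∂h/∂x = (85.70 − 85.64) / (100 − 0) = +0.0006000
∂h/∂y = (85.69 − 85.64) / (100 − 0) = +0.0005000
Flow direction (−∇h) has components (-0.0006000 E, -0.0005000 N).
Azimuth = atan2(E, N) = atan2(-0.0006000, -0.0005000) = 230.2° ≈ 230°.

230°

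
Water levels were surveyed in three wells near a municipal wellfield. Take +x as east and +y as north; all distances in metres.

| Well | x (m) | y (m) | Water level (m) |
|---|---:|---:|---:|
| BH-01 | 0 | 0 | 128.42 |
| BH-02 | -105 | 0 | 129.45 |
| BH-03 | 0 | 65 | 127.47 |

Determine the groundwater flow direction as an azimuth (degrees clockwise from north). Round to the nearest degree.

∂h/∂x = (129.45 − 128.42) / (-105 − 0) = -0.009810
∂h/∂y = (127.47 − 128.42) / (65 − 0) = -0.01462
Flow direction (−∇h) has components (+0.009810 E, +0.01462 N).
Azimuth = atan2(E, N) = atan2(+0.009810, +0.01462) = 33.9° ≈ 034°.

034°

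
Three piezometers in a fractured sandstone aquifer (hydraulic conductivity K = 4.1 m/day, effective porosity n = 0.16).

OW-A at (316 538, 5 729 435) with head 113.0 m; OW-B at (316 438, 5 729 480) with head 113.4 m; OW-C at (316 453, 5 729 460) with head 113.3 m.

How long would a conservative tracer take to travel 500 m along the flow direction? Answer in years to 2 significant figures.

13 years

Three-point gradient (reference OW-A): Δ to OW-B = (-100, 45, +0.4), Δ to OW-C = (-85, 25, +0.3).
∂h/∂x = -0.002642, ∂h/∂y = +0.003019 (det = 1325).
|∇h| = √(-0.002642² + 0.003019²) = 0.004012
Seepage velocity v = K·i/n = 4.1 × 0.004012 / 0.16 = 0.1028 m/day.
t = 500 / 0.1028 = 4864 days = 13.3 years.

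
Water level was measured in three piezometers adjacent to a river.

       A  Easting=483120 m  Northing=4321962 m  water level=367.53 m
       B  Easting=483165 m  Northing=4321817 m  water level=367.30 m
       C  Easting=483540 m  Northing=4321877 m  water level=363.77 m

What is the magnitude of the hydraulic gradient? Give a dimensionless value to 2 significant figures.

0.0093

Taking A as reference: B−A = (45, -145, -0.23); C−A = (420, -85, -3.76).
Solve a·Δx + b·Δy = Δh: det = 45·(-85) − 420·(-145) = 57075.
∂h/∂x = [(-0.23)·(-85) − (-3.76)·(-145)] / 57075 = -0.009210
∂h/∂y = [45·(-3.76) − 420·(-0.23)] / 57075 = -0.001272
|∇h| = √(-0.009210² + -0.001272²) = 0.009297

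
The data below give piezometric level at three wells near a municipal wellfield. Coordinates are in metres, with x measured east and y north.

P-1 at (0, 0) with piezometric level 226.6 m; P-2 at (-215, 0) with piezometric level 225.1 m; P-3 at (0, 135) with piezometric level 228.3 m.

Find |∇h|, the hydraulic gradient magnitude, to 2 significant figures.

∂h/∂x = (225.1 − 226.6) / (-215 − 0) = +0.006977
∂h/∂y = (228.3 − 226.6) / (135 − 0) = +0.01259
|∇h| = √(0.006977² + 0.01259²) = 0.01439

0.014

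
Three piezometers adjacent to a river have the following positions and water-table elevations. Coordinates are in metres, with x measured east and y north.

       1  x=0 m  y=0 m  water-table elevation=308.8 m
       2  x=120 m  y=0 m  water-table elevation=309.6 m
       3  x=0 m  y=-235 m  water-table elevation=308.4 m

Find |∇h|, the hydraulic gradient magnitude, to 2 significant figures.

0.0069

∂h/∂x = (309.6 − 308.8) / (120 − 0) = +0.006667
∂h/∂y = (308.4 − 308.8) / (-235 − 0) = +0.001702
|∇h| = √(0.006667² + 0.001702²) = 0.006881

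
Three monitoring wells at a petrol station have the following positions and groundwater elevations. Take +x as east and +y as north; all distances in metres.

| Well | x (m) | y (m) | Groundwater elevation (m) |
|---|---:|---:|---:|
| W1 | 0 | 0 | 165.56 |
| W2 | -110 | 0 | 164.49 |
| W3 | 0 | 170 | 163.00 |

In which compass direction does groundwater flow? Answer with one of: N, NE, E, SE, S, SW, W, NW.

NW

∂h/∂x = (164.49 − 165.56) / (-110 − 0) = +0.009727
∂h/∂y = (163.00 − 165.56) / (170 − 0) = -0.01506
Flow = −∇h = (-0.009727 east, +0.01506 north), which points northwest.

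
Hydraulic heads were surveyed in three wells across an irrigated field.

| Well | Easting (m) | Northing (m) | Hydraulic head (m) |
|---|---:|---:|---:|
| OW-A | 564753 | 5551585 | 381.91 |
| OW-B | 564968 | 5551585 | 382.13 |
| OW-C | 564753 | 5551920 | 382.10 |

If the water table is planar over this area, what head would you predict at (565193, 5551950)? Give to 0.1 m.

∂h/∂x = (382.13 − 381.91) / (564968 − 564753) = +0.001023
∂h/∂y = (382.10 − 381.91) / (5551920 − 5551585) = +0.0005672
h(565193, 5551950) = 381.91 + (+0.001023)·(440) + (+0.0005672)·(365) = 381.91 +0.450 +0.207 = 382.567 m.

382.6 m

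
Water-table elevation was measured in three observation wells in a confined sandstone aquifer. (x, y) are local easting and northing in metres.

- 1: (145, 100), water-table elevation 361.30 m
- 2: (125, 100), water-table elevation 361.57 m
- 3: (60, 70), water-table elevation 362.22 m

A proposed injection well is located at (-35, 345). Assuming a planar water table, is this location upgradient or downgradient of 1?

upgradient

Three-point gradient (reference 1): Δ to 2 = (-20, 0, +0.27), Δ to 3 = (-85, -30, +0.92).
∂h/∂x = -0.01350, ∂h/∂y = +0.007583 (det = 600).
Head at (-35, 345) = 361.30 + (-0.01350)·(-180) + (+0.007583)·(245) = 365.59 m.
That is higher than the 361.30 m at 1, so the point is upgradient.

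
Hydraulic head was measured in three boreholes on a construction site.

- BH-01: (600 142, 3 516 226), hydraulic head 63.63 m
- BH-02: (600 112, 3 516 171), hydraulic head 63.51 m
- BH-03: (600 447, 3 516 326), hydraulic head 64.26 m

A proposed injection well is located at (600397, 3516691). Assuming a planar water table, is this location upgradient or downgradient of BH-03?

upgradient

Differences from BH-01: to BH-02 (Δx, Δy, Δh) = (-30, -55, -0.12); to BH-03 = (305, 100, +0.63).
Determinant of the coordinate differences = (-30)·100 − 305·(-55) = 13775.
∂h/∂x = [(-0.12)·100 − (+0.63)·(-55)] / 13775 = +0.001644
∂h/∂y = [(-30)·(+0.63) − 305·(-0.12)] / 13775 = +0.001285
Head at (600397, 3516691) = 63.63 + (+0.001644)·(255) + (+0.001285)·(465) = 64.65 m.
That is higher than the 64.26 m at BH-03, so the point is upgradient.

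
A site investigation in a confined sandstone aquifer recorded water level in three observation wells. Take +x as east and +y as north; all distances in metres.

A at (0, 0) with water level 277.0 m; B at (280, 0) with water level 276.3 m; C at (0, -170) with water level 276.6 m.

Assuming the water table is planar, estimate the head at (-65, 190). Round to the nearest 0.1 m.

∂h/∂x = (276.3 − 277.0) / (280 − 0) = -0.002500
∂h/∂y = (276.6 − 277.0) / (-170 − 0) = +0.002353
h(-65, 190) = 277.0 + (-0.002500)·(-65) + (+0.002353)·(190) = 277.0 +0.162 +0.447 = 277.610 m.

277.6 m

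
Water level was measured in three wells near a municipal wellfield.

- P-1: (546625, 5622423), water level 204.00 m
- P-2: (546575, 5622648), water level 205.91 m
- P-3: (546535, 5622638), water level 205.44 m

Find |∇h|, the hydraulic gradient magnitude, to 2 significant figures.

0.014

Taking P-1 as reference: P-2−P-1 = (-50, 225, +1.91); P-3−P-1 = (-90, 215, +1.44).
Solve a·Δx + b·Δy = Δh: det = (-50)·215 − (-90)·225 = 9500.
∂h/∂x = [(+1.91)·215 − (+1.44)·225] / 9500 = +0.009121
∂h/∂y = [(-50)·(+1.44) − (-90)·(+1.91)] / 9500 = +0.01052
|∇h| = √(0.009121² + 0.01052²) = 0.01392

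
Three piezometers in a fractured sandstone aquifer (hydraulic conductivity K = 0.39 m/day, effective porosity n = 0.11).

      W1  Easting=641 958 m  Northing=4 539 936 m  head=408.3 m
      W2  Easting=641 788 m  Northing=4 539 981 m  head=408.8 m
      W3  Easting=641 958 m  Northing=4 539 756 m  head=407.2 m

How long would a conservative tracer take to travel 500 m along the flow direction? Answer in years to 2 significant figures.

Differences from W1: to W2 (Δx, Δy, Δh) = (-170, 45, +0.5); to W3 = (0, -180, -1.1).
Determinant of the coordinate differences = (-170)·(-180) − 0·45 = 30600.
∂h/∂x = [(+0.5)·(-180) − (-1.1)·45] / 30600 = -0.001324
∂h/∂y = [(-170)·(-1.1) − 0·(+0.5)] / 30600 = +0.006111
|∇h| = √(-0.001324² + 0.006111²) = 0.006253
Seepage velocity v = K·i/n = 0.39 × 0.006253 / 0.11 = 0.02217 m/day.
t = 500 / 0.02217 = 2.255e+04 days = 61.7 years.

62 years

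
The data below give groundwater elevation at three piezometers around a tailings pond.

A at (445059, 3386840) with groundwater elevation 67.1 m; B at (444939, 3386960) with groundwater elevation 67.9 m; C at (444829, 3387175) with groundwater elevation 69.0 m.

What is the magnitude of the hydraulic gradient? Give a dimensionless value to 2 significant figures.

0.0047

With h = a·x + b·y + c and A as origin, the differences give:
  (-120)·a + 120·b = +0.8
  (-230)·a + 335·b = +1.9
Eliminate b (×335 and ×120, subtract): -12600·a = 40.00 → a = ∂h/∂x = -0.003175
Back-substitute: b = ∂h/∂y = +0.003492.
|∇h| = √(-0.003175² + 0.003492²) = 0.00472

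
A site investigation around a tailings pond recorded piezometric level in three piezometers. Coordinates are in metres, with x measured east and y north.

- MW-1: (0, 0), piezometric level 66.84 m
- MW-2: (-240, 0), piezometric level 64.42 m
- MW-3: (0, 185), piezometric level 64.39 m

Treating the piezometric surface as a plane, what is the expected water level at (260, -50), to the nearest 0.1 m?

70.1 m

∂h/∂x = (64.42 − 66.84) / (-240 − 0) = +0.01008
∂h/∂y = (64.39 − 66.84) / (185 − 0) = -0.01324
h(260, -50) = 66.84 + (+0.01008)·(260) + (-0.01324)·(-50) = 66.84 +2.622 +0.662 = 70.124 m.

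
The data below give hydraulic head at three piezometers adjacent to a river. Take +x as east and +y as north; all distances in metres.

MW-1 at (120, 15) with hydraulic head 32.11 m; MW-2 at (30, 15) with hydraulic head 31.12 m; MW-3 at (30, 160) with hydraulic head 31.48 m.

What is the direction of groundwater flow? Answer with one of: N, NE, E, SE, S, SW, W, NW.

W

With h = a·x + b·y + c and MW-1 as origin, the differences give:
  (-90)·a + 0·b = -0.99
  (-90)·a + 145·b = -0.63
Eliminate b (×145 and ×0, subtract): -13050·a = -143.550 → a = ∂h/∂x = +0.01100
Back-substitute: b = ∂h/∂y = +0.002483.
Flow = −∇h = (-0.01100 east, -0.002483 north), which points west.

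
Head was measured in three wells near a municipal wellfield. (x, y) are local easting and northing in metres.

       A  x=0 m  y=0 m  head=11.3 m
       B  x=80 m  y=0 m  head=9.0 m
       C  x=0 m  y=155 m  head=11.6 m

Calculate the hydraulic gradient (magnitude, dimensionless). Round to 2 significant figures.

0.029

∂h/∂x = (9.0 − 11.3) / (80 − 0) = -0.02875
∂h/∂y = (11.6 − 11.3) / (155 − 0) = +0.001935
|∇h| = √(-0.02875² + 0.001935²) = 0.02882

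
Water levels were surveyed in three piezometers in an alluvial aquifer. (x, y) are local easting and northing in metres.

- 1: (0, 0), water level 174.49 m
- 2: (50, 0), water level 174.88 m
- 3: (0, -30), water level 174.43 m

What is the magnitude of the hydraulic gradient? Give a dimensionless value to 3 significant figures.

∂h/∂x = (174.88 − 174.49) / (50 − 0) = +0.007800
∂h/∂y = (174.43 − 174.49) / (-30 − 0) = +0.002000
|∇h| = √(0.007800² + 0.002000²) = 0.008052

0.00805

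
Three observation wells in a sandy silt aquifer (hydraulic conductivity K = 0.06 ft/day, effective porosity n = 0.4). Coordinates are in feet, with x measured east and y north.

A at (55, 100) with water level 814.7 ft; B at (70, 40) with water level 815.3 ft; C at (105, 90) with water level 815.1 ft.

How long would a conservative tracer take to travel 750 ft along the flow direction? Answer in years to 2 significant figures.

Differences from A: to B (Δx, Δy, Δh) = (15, -60, +0.6); to C = (50, -10, +0.4).
Determinant of the coordinate differences = 15·(-10) − 50·(-60) = 2850.
∂h/∂x = [(+0.6)·(-10) − (+0.4)·(-60)] / 2850 = +0.006316
∂h/∂y = [15·(+0.4) − 50·(+0.6)] / 2850 = -0.008421
|∇h| = √(0.006316² + -0.008421²) = 0.01053
Seepage velocity v = K·i/n = 0.06 × 0.01053 / 0.4 = 0.001579 ft/day.
t = 750 / 0.001579 = 4.75e+05 days = 1.3e+03 years.

1300 years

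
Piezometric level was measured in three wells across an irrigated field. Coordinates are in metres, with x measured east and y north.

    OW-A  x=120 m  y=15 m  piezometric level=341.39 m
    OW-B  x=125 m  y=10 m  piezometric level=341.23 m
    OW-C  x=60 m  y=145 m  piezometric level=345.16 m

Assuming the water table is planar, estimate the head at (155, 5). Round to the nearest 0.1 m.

340.9 m

With h = a·x + b·y + c and OW-A as origin, the differences give:
  5·a + (-5)·b = -0.16
  (-60)·a + 130·b = +3.77
Eliminate b (×130 and ×(-5), subtract): 350·a = -1.950 → a = ∂h/∂x = -0.005571
Back-substitute: b = ∂h/∂y = +0.02643.
h(155, 5) = 341.39 + (-0.005571)·(35) + (+0.02643)·(-10) = 341.39 -0.195 -0.264 = 340.931 m.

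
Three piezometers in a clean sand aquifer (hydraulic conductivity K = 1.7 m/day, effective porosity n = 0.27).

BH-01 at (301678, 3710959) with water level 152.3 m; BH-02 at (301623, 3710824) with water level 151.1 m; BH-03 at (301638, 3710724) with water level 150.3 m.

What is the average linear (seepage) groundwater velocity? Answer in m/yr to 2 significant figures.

19 m/yr

With h = a·x + b·y + c and BH-01 as origin, the differences give:
  (-55)·a + (-135)·b = -1.2
  (-40)·a + (-235)·b = -2.0
Eliminate b (×(-235) and ×(-135), subtract): 7525·a = 12.00 → a = ∂h/∂x = +0.001595
Back-substitute: b = ∂h/∂y = +0.008239.
|∇h| = √(0.001595² + 0.008239²) = 0.008392
Seepage velocity v = K·i/n = 1.7 × 0.008392 / 0.27 = 0.05284 m/day = 19.3 m/yr.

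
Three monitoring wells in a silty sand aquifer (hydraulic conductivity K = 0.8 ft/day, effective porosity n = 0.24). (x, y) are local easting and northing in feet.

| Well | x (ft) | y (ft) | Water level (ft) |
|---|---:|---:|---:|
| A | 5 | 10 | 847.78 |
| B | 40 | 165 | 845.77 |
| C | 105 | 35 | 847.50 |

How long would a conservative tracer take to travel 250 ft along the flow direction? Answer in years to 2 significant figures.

16 years

Taking A as reference: B−A = (35, 155, -2.01); C−A = (100, 25, -0.28).
Determinant of the coordinate differences = 35·25 − 100·155 = -14625.
∂h/∂x = [(-2.01)·25 − (-0.28)·155] / -14625 = +0.0004684
∂h/∂y = [35·(-0.28) − 100·(-2.01)] / -14625 = -0.01307
|∇h| = √(0.0004684² + -0.01307²) = 0.01308
Seepage velocity v = K·i/n = 0.8 × 0.01308 / 0.24 = 0.0436 ft/day.
t = 250 / 0.0436 = 5734 days = 15.7 years.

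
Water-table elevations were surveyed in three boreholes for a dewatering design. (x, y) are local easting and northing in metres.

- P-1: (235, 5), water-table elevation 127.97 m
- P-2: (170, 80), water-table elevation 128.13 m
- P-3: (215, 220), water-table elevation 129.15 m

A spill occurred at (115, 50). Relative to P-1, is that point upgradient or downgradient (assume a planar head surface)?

downgradient

Taking P-1 as reference: P-2−P-1 = (-65, 75, +0.16); P-3−P-1 = (-20, 215, +1.18).
Determinant of the coordinate differences = (-65)·215 − (-20)·75 = -12475.
∂h/∂x = [(+0.16)·215 − (+1.18)·75] / -12475 = +0.004337
∂h/∂y = [(-65)·(+1.18) − (-20)·(+0.16)] / -12475 = +0.005892
Head at (115, 50) = 127.97 + (+0.004337)·(-120) + (+0.005892)·(45) = 127.71 m.
That is lower than the 127.97 m at P-1, so the point is downgradient.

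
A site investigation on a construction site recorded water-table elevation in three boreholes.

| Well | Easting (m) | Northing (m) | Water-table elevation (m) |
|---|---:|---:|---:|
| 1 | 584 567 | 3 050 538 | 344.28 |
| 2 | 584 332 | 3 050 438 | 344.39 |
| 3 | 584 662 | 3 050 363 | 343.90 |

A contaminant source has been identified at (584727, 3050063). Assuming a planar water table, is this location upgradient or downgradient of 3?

downgradient

Taking 1 as reference: 2−1 = (-235, -100, +0.11); 3−1 = (95, -175, -0.38).
Determinant of the coordinate differences = (-235)·(-175) − 95·(-100) = 50625.
∂h/∂x = [(+0.11)·(-175) − (-0.38)·(-100)] / 50625 = -0.001131
∂h/∂y = [(-235)·(-0.38) − 95·(+0.11)] / 50625 = +0.001558
Head at (584727, 3050063) = 344.28 + (-0.001131)·(160) + (+0.001558)·(-475) = 343.36 m.
That is lower than the 343.90 m at 3, so the point is downgradient.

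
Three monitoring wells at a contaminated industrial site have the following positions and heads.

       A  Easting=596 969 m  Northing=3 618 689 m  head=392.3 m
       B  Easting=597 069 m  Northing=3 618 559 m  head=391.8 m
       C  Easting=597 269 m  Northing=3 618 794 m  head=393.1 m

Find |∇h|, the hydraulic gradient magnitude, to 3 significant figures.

0.00476

With h = a·x + b·y + c and A as origin, the differences give:
  100·a + (-130)·b = -0.5
  300·a + 105·b = +0.8
Eliminate b (×105 and ×(-130), subtract): 49500·a = 51.50 → a = ∂h/∂x = +0.001040
Back-substitute: b = ∂h/∂y = +0.004646.
|∇h| = √(0.001040² + 0.004646²) = 0.004761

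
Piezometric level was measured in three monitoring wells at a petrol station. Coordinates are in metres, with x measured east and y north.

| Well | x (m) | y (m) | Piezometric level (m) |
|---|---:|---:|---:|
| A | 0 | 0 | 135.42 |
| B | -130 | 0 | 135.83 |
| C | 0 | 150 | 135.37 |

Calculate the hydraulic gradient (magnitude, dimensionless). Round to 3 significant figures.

∂h/∂x = (135.83 − 135.42) / (-130 − 0) = -0.003154
∂h/∂y = (135.37 − 135.42) / (150 − 0) = -0.0003333
|∇h| = √(-0.003154² + -0.0003333²) = 0.003172

0.00317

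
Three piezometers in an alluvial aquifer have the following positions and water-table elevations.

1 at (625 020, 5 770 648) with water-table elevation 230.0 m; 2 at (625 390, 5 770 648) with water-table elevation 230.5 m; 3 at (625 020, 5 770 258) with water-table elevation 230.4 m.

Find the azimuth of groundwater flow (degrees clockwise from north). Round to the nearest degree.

∂h/∂x = (230.5 − 230.0) / (625390 − 625020) = +0.001351
∂h/∂y = (230.4 − 230.0) / (5770258 − 5770648) = -0.001026
Flow direction (−∇h) has components (-0.001351 E, +0.001026 N).
Azimuth = atan2(E, N) = atan2(-0.001351, +0.001026) = 307.2° ≈ 307°.

307°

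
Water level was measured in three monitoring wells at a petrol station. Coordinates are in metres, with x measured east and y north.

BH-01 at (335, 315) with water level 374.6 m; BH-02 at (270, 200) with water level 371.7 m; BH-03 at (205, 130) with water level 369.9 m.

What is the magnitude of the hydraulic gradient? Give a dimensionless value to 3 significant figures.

0.0245

Taking BH-01 as reference: BH-02−BH-01 = (-65, -115, -2.9); BH-03−BH-01 = (-130, -185, -4.7).
Determinant of the coordinate differences = (-65)·(-185) − (-130)·(-115) = -2925.
∂h/∂x = [(-2.9)·(-185) − (-4.7)·(-115)] / -2925 = +0.001368
∂h/∂y = [(-65)·(-4.7) − (-130)·(-2.9)] / -2925 = +0.02444
|∇h| = √(0.001368² + 0.02444²) = 0.02448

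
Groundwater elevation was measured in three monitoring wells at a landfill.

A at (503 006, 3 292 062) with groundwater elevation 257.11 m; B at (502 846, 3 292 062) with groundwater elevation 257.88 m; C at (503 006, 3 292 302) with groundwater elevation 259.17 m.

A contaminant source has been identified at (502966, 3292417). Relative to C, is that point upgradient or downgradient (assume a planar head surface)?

∂h/∂x = (257.88 − 257.11) / (502846 − 503006) = -0.004812
∂h/∂y = (259.17 − 257.11) / (3292302 − 3292062) = +0.008583
Head at (502966, 3292417) = 257.11 + (-0.004812)·(-40) + (+0.008583)·(355) = 260.35 m.
That is higher than the 259.17 m at C, so the point is upgradient.

upgradient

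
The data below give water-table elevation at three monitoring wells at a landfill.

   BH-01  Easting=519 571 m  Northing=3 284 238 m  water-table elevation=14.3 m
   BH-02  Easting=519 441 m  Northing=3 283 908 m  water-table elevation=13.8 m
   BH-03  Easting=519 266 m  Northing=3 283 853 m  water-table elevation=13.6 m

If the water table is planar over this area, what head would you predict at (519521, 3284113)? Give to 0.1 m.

Taking BH-01 as reference: BH-02−BH-01 = (-130, -330, -0.5); BH-03−BH-01 = (-305, -385, -0.7).
Solve a·Δx + b·Δy = Δh: det = (-130)·(-385) − (-305)·(-330) = -50600.
∂h/∂x = [(-0.5)·(-385) − (-0.7)·(-330)] / -50600 = +0.0007609
∂h/∂y = [(-130)·(-0.7) − (-305)·(-0.5)] / -50600 = +0.001215
h(519521, 3284113) = 14.3 + (+0.0007609)·(-50) + (+0.001215)·(-125) = 14.3 -0.038 -0.152 = 14.110 m.

14.1 m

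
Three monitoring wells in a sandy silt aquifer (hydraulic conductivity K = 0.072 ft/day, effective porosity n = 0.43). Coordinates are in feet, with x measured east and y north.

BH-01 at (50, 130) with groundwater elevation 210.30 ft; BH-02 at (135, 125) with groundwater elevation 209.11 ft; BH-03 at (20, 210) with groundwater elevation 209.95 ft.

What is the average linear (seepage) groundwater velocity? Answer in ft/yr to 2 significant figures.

1.1 ft/yr

Three-point gradient (reference BH-01): Δ to BH-02 = (85, -5, -1.19), Δ to BH-03 = (-30, 80, -0.35).
∂h/∂x = -0.01458, ∂h/∂y = -0.009842 (det = 6650).
|∇h| = √(-0.01458² + -0.009842²) = 0.01759
Seepage velocity v = K·i/n = 0.072 × 0.01759 / 0.43 = 0.002945 ft/day = 1.076 ft/yr.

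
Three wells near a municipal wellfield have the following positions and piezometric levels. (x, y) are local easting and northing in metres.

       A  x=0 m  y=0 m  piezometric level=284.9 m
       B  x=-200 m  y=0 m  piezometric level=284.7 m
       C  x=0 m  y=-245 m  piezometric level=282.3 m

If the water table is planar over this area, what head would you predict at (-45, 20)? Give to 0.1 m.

∂h/∂x = (284.7 − 284.9) / (-200 − 0) = +0.0010000
∂h/∂y = (282.3 − 284.9) / (-245 − 0) = +0.01061
h(-45, 20) = 284.9 + (+0.0010000)·(-45) + (+0.01061)·(20) = 284.9 -0.045 +0.212 = 285.067 m.

285.1 m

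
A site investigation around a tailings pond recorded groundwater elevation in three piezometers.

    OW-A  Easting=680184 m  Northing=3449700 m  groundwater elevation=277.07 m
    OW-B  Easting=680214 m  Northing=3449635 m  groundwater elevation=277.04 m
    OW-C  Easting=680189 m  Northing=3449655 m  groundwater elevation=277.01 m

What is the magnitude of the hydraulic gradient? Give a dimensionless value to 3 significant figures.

0.00296

Three-point gradient (reference OW-A): Δ to OW-B = (30, -65, -0.03), Δ to OW-C = (5, -45, -0.06).
∂h/∂x = +0.002488, ∂h/∂y = +0.001610 (det = -1025).
|∇h| = √(0.002488² + 0.001610²) = 0.002963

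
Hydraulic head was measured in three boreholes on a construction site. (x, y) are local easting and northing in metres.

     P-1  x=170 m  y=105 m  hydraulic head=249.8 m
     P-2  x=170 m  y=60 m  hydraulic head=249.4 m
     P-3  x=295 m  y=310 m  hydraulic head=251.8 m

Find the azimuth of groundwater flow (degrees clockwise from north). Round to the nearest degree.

189°

Taking P-1 as reference: P-2−P-1 = (0, -45, -0.4); P-3−P-1 = (125, 205, +2.0).
Determinant of the coordinate differences = 0·205 − 125·(-45) = 5625.
∂h/∂x = [(-0.4)·205 − (+2.0)·(-45)] / 5625 = +0.001422
∂h/∂y = [0·(+2.0) − 125·(-0.4)] / 5625 = +0.008889
Flow direction (−∇h) has components (-0.001422 E, -0.008889 N).
Azimuth = atan2(E, N) = atan2(-0.001422, -0.008889) = 189.1° ≈ 189°.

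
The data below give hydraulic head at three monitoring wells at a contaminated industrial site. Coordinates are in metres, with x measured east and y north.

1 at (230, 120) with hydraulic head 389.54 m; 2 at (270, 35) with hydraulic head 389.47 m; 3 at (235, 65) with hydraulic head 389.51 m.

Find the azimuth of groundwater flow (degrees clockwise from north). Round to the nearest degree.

123°

Taking 1 as reference: 2−1 = (40, -85, -0.07); 3−1 = (5, -55, -0.03).
Determinant of the coordinate differences = 40·(-55) − 5·(-85) = -1775.
∂h/∂x = [(-0.07)·(-55) − (-0.03)·(-85)] / -1775 = -0.0007324
∂h/∂y = [40·(-0.03) − 5·(-0.07)] / -1775 = +0.0004789
Flow direction (−∇h) has components (+0.0007324 E, -0.0004789 N).
Azimuth = atan2(E, N) = atan2(+0.0007324, -0.0004789) = 123.2° ≈ 123°.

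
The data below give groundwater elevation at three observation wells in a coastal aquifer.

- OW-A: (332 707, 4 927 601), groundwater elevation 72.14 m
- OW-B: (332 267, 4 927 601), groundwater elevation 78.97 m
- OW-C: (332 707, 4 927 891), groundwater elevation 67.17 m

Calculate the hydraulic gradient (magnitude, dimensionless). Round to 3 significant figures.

0.0231

∂h/∂x = (78.97 − 72.14) / (332267 − 332707) = -0.01552
∂h/∂y = (67.17 − 72.14) / (4927891 − 4927601) = -0.01714
|∇h| = √(-0.01552² + -0.01714²) = 0.02312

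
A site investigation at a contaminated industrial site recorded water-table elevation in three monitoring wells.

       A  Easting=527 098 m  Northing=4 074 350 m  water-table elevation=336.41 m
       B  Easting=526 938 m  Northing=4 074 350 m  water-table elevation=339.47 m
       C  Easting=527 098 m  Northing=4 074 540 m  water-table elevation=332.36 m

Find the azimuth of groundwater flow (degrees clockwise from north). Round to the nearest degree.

042°

∂h/∂x = (339.47 − 336.41) / (526938 − 527098) = -0.01913
∂h/∂y = (332.36 − 336.41) / (4074540 − 4074350) = -0.02132
Flow direction (−∇h) has components (+0.01913 E, +0.02132 N).
Azimuth = atan2(E, N) = atan2(+0.01913, +0.02132) = 41.9° ≈ 042°.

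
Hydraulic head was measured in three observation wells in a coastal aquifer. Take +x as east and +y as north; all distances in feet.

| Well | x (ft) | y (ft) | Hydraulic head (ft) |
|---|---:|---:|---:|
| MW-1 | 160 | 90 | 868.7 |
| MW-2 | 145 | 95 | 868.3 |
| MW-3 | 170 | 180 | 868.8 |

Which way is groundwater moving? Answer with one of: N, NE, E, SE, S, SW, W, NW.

W

Taking MW-1 as reference: MW-2−MW-1 = (-15, 5, -0.4); MW-3−MW-1 = (10, 90, +0.1).
Determinant of the coordinate differences = (-15)·90 − 10·5 = -1400.
∂h/∂x = [(-0.4)·90 − (+0.1)·5] / -1400 = +0.02607
∂h/∂y = [(-15)·(+0.1) − 10·(-0.4)] / -1400 = -0.001786
Flow = −∇h = (-0.02607 east, +0.001786 north), which points west.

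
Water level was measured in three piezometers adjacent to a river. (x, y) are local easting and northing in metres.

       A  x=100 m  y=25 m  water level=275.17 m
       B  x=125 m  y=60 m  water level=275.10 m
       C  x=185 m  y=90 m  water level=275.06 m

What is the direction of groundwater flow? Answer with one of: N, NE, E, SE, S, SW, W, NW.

N

With h = a·x + b·y + c and A as origin, the differences give:
  25·a + 35·b = -0.07
  85·a + 65·b = -0.11
Eliminate b (×65 and ×35, subtract): -1350·a = -0.700 → a = ∂h/∂x = +0.0005185
Back-substitute: b = ∂h/∂y = -0.002370.
Flow = −∇h = (-0.0005185 east, +0.002370 north), which points north.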